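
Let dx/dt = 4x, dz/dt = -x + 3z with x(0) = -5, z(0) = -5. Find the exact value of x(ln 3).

-405

A = [[4,0],[-1,3]]; eigenvalues λ = 3, 4.
Eigenvectors: (0,1) for λ=3, (1,-1) for λ=4.
From the initial condition, c_1 = -10, c_2 = -5.
x(ln 3) = (-10)(3^3)(0) + (-5)(3^4)(1) = -405.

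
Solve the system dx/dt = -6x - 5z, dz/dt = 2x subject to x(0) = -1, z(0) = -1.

x(t) = 8e^(-3t)sin(t) - e^(-3t)cos(t), z(t) = -5e^(-3t)sin(t) - e^(-3t)cos(t)

Coefficient matrix A = [[-6, -5], [2, 0]].
Characteristic polynomial det(A - λI) = λ^2 + 6λ + 10 = 0.
Eigenvalues λ = -3 ± i (complex conjugate pair).
For λ=-3+i: an eigenvector is (1,-1) - i(2,-1) = (1 - 2i, -1 + i).
A real fundamental pair from Re and Im of e^((-3+i)t)v: X_1 = e^(-3t)(cos(t)·(1,-1) + sin(t)·(2,-1)), X_2 = e^(-3t)(sin(t)·(1,-1) - cos(t)·(2,-1)).
General solution: C_1X_1 + C_2X_2.
Applying x(0)=-1, z(0)=-1 gives C_1=3, C_2=2.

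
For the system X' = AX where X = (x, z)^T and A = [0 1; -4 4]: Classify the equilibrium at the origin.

unstable improper node

A = [[0,1],[-4,4]]; det(A-λI) = λ^2 - 4λ + 4.
repeated λ = 2 with a single eigenvector.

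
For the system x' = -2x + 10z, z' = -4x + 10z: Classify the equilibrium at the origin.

A = [[-2,10],[-4,10]]; det(A-λI) = λ^2 - 8λ + 20.
λ = 4 ± 2i: positive real part.

unstable spiral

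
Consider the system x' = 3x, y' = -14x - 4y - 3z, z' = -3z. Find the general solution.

Coefficient matrix A = [[3, 0, 0], [-14, -4, -3], [0, 0, -3]].
det(A - λI) = 0 gives eigenvalues λ = 3, -4, -3.
For λ=3: eigenvector (1,-2,0).
For λ=-4: eigenvector (0,1,0).
For λ=-3: eigenvector (0,-3,1).
General solution: C_1e^(3t)(1,-2,0) + C_2e^(-4t)(0,1,0) + C_3e^(-3t)(0,-3,1).

x(t) = C_1e^(3t), y(t) = -2C_1e^(3t) + C_2e^(-4t) - 3C_3e^(-3t), z(t) = C_3e^(-3t)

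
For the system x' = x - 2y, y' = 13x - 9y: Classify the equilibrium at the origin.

A = [[1,-2],[13,-9]]; det(A-λI) = λ^2 + 8λ + 17.
λ = -4 ± i: negative real part.

stable spiral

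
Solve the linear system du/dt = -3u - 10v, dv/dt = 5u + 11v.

u(t) = -c_1e^(4t)sin(t) + 3c_1e^(4t)cos(t) + 3c_2e^(4t)sin(t) + c_2e^(4t)cos(t), v(t) = c_1e^(4t)sin(t) - 2c_1e^(4t)cos(t) - 2c_2e^(4t)sin(t) - c_2e^(4t)cos(t)

Coefficient matrix A = [[-3, -10], [5, 11]].
Characteristic polynomial det(A - λI) = λ^2 - 8λ + 17 = 0.
Eigenvalues λ = 4 ± i (complex conjugate pair).
For λ=4+i: an eigenvector is (3,-2) - i(-1,1) = (3 + i, -2 - i).
A real fundamental pair from Re and Im of e^((4+i)t)v: X_1 = e^(4t)(cos(t)·(3,-2) + sin(t)·(-1,1)), X_2 = e^(4t)(sin(t)·(3,-2) - cos(t)·(-1,1)).
General solution: c_1X_1 + c_2X_2.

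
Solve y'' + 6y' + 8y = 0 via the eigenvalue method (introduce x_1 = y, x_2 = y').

Let x_1 = y, x_2 = y'. Then x_1' = x_2 and x_2' = -8x_1 - 6x_2.
A = [[0,1],[-8,-6]]; det(A-λI) = λ^2 + 6λ + 8.
Eigenvalues λ = -2, -4 with eigenvectors (1,-2), (1,-4).

y(t) = c_1e^(-2t) + c_2e^(-4t)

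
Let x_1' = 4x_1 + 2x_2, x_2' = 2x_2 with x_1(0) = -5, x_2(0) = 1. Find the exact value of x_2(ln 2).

A = [[4,2],[0,2]]; eigenvalues λ = 2, 4.
Eigenvectors: (1,-1) for λ=2, (-1,0) for λ=4.
From the initial condition, c_1 = -1, c_2 = 4.
x_2(ln 2) = (-1)(2^2)(-1) + (4)(2^4)(0) = 4.

4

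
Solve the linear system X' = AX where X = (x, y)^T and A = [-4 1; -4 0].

Coefficient matrix A = [[-4, 1], [-4, 0]].
Characteristic polynomial det(A - λI) = λ^2 + 4λ + 4 = 0.
Single eigenvalue λ = -2 with algebraic multiplicity 2.
Eigenvector v = (1,2); generalized eigenvector w with (A-λI)w=v is (-1,-1).
General solution: e^(-2t)[C_1·v + C_2·(t·v + w)].

x(t) = C_1e^(-2t) + C_2te^(-2t) - C_2e^(-2t), y(t) = 2C_1e^(-2t) + 2C_2te^(-2t) - C_2e^(-2t)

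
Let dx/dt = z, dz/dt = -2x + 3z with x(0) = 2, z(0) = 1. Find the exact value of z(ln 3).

-9

A = [[0,1],[-2,3]]; eigenvalues λ = 1, 2.
Eigenvectors: (-1,-1) for λ=1, (1,2) for λ=2.
From the initial condition, c_1 = -3, c_2 = -1.
z(ln 3) = (-3)(3^1)(-1) + (-1)(3^2)(2) = -9.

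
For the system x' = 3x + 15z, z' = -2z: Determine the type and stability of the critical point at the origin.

A = [[3,15],[0,-2]]; det(A-λI) = λ^2 - λ - 6.
λ = -2, 3: opposite signs.

saddle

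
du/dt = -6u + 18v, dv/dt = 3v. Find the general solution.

Coefficient matrix A = [[-6, 18], [0, 3]].
Characteristic polynomial det(A - λI) = λ^2 + 3λ - 18 = 0.
Eigenvalues λ = 3, -6.
For λ=3: (A-λI) row 1 is [-9, 18], so an eigenvector is (-2, -1).
For λ=-6: (A-λI) row 1 is [0, 18], so an eigenvector is (1, 0).
General solution: K_1e^(3t)(-2,-1) + K_2e^(-6t)(1,0).

u(t) = -2K_1e^(3t) + K_2e^(-6t), v(t) = -K_1e^(3t)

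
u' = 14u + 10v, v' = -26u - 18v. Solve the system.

Coefficient matrix A = [[14, 10], [-26, -18]].
Characteristic polynomial det(A - λI) = λ^2 + 4λ + 8 = 0.
Eigenvalues λ = -2 ± 2i (complex conjugate pair).
For λ=-2+2i: an eigenvector is (-1,2) - i(2,-3) = (-1 - 2i, 2 + 3i).
A real fundamental pair from Re and Im of e^((-2+2i)t)v: X_1 = e^(-2t)(cos(2t)·(-1,2) + sin(2t)·(2,-3)), X_2 = e^(-2t)(sin(2t)·(-1,2) - cos(2t)·(2,-3)).
General solution: K_1X_1 + K_2X_2.

u(t) = 2K_1e^(-2t)sin(2t) - K_1e^(-2t)cos(2t) - K_2e^(-2t)sin(2t) - 2K_2e^(-2t)cos(2t), v(t) = -3K_1e^(-2t)sin(2t) + 2K_1e^(-2t)cos(2t) + 2K_2e^(-2t)sin(2t) + 3K_2e^(-2t)cos(2t)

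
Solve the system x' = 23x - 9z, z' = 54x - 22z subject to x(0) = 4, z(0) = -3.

x(t) = 15e^(5t) - 11e^(-4t), z(t) = 30e^(5t) - 33e^(-4t)

Coefficient matrix A = [[23, -9], [54, -22]].
Characteristic polynomial det(A - λI) = λ^2 - λ - 20 = 0.
Eigenvalues λ = -4, 5.
For λ=-4: (A-λI) row 1 is [27, -9], so an eigenvector is (1, 3).
For λ=5: (A-λI) row 1 is [18, -9], so an eigenvector is (1, 2).
General solution: c_1e^(-4t)(1,3) + c_2e^(5t)(1,2).
Applying x(0)=4, z(0)=-3 gives c_1=-11, c_2=15.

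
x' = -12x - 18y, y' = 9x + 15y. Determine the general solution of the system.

Coefficient matrix A = [[-12, -18], [9, 15]].
Characteristic polynomial det(A - λI) = λ^2 - 3λ - 18 = 0.
Eigenvalues λ = 6, -3.
For λ=6: (A-λI) row 1 is [-18, -18], so an eigenvector is (-1, 1).
For λ=-3: (A-λI) row 1 is [-9, -18], so an eigenvector is (2, -1).
General solution: K_1e^(6t)(-1,1) + K_2e^(-3t)(2,-1).

x(t) = -K_1e^(6t) + 2K_2e^(-3t), y(t) = K_1e^(6t) - K_2e^(-3t)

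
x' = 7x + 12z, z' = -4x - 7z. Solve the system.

x(t) = -2C_1e^(t) - 3C_2e^(-t), z(t) = C_1e^(t) + 2C_2e^(-t)

Coefficient matrix A = [[7, 12], [-4, -7]].
Characteristic polynomial det(A - λI) = λ^2 - 1 = 0.
Eigenvalues λ = 1, -1.
For λ=1: (A-λI) row 1 is [6, 12], so an eigenvector is (-2, 1).
For λ=-1: (A-λI) row 1 is [8, 12], so an eigenvector is (-3, 2).
General solution: C_1e^(t)(-2,1) + C_2e^(-t)(-3,2).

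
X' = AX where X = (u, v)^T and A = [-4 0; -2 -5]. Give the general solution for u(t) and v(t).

u(t) = c_1e^(-4t), v(t) = -2c_1e^(-4t) - c_2e^(-5t)

Coefficient matrix A = [[-4, 0], [-2, -5]].
Characteristic polynomial det(A - λI) = λ^2 + 9λ + 20 = 0.
Eigenvalues λ = -4, -5.
For λ=-4: (A-λI) row 2 is [-2, -1], so an eigenvector is (1, -2).
For λ=-5: (A-λI) row 1 is [1, 0], so an eigenvector is (0, -1).
General solution: c_1e^(-4t)(1,-2) + c_2e^(-5t)(0,-1).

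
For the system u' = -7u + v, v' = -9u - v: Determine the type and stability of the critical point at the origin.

A = [[-7,1],[-9,-1]]; det(A-λI) = λ^2 + 8λ + 16.
repeated λ = -4 with a single eigenvector.

stable improper node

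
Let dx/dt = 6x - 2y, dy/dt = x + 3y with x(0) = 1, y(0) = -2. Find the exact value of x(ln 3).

A = [[6,-2],[1,3]]; eigenvalues λ = 4, 5.
Eigenvectors: (-1,-1) for λ=4, (2,1) for λ=5.
From the initial condition, c_1 = 5, c_2 = 3.
x(ln 3) = (5)(3^4)(-1) + (3)(3^5)(2) = 1053.

1053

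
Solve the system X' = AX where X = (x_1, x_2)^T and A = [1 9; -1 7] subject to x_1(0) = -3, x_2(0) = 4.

x_1(t) = 45te^(4t) - 3e^(4t), x_2(t) = 15te^(4t) + 4e^(4t)

Coefficient matrix A = [[1, 9], [-1, 7]].
Characteristic polynomial det(A - λI) = λ^2 - 8λ + 16 = 0.
Single eigenvalue λ = 4 with algebraic multiplicity 2.
Eigenvector v = (-3,-1); generalized eigenvector w with (A-λI)w=v is (1,0).
General solution: e^(4t)[c_1·v + c_2·(t·v + w)].
Applying x_1(0)=-3, x_2(0)=4 gives c_1=-4, c_2=-15.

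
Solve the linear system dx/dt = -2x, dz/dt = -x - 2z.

x(t) = -c_2e^(-2t), z(t) = c_1e^(-2t) + c_2te^(-2t) - 2c_2e^(-2t)

Coefficient matrix A = [[-2, 0], [-1, -2]].
Characteristic polynomial det(A - λI) = λ^2 + 4λ + 4 = 0.
Single eigenvalue λ = -2 with algebraic multiplicity 2.
Eigenvector v = (0,1); generalized eigenvector w with (A-λI)w=v is (-1,-2).
General solution: e^(-2t)[c_1·v + c_2·(t·v + w)].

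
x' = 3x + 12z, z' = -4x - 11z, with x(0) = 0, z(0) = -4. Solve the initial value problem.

Coefficient matrix A = [[3, 12], [-4, -11]].
Characteristic polynomial det(A - λI) = λ^2 + 8λ + 15 = 0.
Eigenvalues λ = -3, -5.
For λ=-3: (A-λI) row 1 is [6, 12], so an eigenvector is (-2, 1).
For λ=-5: (A-λI) row 1 is [8, 12], so an eigenvector is (-3, 2).
General solution: c_1e^(-3t)(-2,1) + c_2e^(-5t)(-3,2).
Applying x(0)=0, z(0)=-4 gives c_1=12, c_2=-8.

x(t) = -24e^(-3t) + 24e^(-5t), z(t) = 12e^(-3t) - 16e^(-5t)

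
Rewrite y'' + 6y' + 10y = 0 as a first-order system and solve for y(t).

y(t) = c_1e^(-3t)cos(t) + c_2e^(-3t)sin(t)

Let x_1 = y, x_2 = y'. Then x_1' = x_2 and x_2' = -10x_1 - 6x_2.
A = [[0,1],[-10,-6]]; det(A-λI) = λ^2 + 6λ + 10.
Eigenvalues λ = -3 ± i.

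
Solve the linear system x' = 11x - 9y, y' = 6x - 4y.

x(t) = K_1e^(2t) + 3K_2e^(5t), y(t) = K_1e^(2t) + 2K_2e^(5t)

Coefficient matrix A = [[11, -9], [6, -4]].
Characteristic polynomial det(A - λI) = λ^2 - 7λ + 10 = 0.
Eigenvalues λ = 2, 5.
For λ=2: (A-λI) row 1 is [9, -9], so an eigenvector is (1, 1).
For λ=5: (A-λI) row 1 is [6, -9], so an eigenvector is (3, 2).
General solution: K_1e^(2t)(1,1) + K_2e^(5t)(3,2).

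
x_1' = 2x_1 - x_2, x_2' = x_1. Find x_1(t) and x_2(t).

x_1(t) = c_1e^(t) + c_2te^(t) - 2c_2e^(t), x_2(t) = c_1e^(t) + c_2te^(t) - 3c_2e^(t)

Coefficient matrix A = [[2, -1], [1, 0]].
Characteristic polynomial det(A - λI) = λ^2 - 2λ + 1 = 0.
Single eigenvalue λ = 1 with algebraic multiplicity 2.
Eigenvector v = (1,1); generalized eigenvector w with (A-λI)w=v is (-2,-3).
General solution: e^(t)[c_1·v + c_2·(t·v + w)].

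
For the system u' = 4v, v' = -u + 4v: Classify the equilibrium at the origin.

A = [[0,4],[-1,4]]; det(A-λI) = λ^2 - 4λ + 4.
repeated λ = 2 with a single eigenvector.

unstable improper node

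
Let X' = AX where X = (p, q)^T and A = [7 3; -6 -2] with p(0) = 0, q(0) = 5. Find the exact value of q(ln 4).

A = [[7,3],[-6,-2]]; eigenvalues λ = 4, 1.
Eigenvectors: (1,-1) for λ=4, (1,-2) for λ=1.
From the initial condition, c_1 = 5, c_2 = -5.
q(ln 4) = (5)(4^4)(-1) + (-5)(4^1)(-2) = -1240.

-1240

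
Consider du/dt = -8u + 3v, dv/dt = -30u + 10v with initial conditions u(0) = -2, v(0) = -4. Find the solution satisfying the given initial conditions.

u(t) = 2e^(t)sin(3t) - 2e^(t)cos(3t), v(t) = 8e^(t)sin(3t) - 4e^(t)cos(3t)

Coefficient matrix A = [[-8, 3], [-30, 10]].
Characteristic polynomial det(A - λI) = λ^2 - 2λ + 10 = 0.
Eigenvalues λ = 1 ± 3i (complex conjugate pair).
For λ=1+3i: an eigenvector is (1,3) - i(0,-1) = (1, 3 + i).
A real fundamental pair from Re and Im of e^((1+3i)t)v: X_1 = e^(t)(cos(3t)·(1,3) + sin(3t)·(0,-1)), X_2 = e^(t)(sin(3t)·(1,3) - cos(3t)·(0,-1)).
General solution: K_1X_1 + K_2X_2.
Applying u(0)=-2, v(0)=-4 gives K_1=-2, K_2=2.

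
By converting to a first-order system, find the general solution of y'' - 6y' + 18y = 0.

y(t) = c_1e^(3t)cos(3t) + c_2e^(3t)sin(3t)

Let x_1 = y, x_2 = y'. Then x_1' = x_2 and x_2' = -18x_1 + 6x_2.
A = [[0,1],[-18,6]]; det(A-λI) = λ^2 - 6λ + 18.
Eigenvalues λ = 3 ± 3i.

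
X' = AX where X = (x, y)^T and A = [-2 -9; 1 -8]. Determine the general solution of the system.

x(t) = -3K_1e^(-5t) - 3K_2te^(-5t) + 2K_2e^(-5t), y(t) = -K_1e^(-5t) - K_2te^(-5t) + K_2e^(-5t)

Coefficient matrix A = [[-2, -9], [1, -8]].
Characteristic polynomial det(A - λI) = λ^2 + 10λ + 25 = 0.
Single eigenvalue λ = -5 with algebraic multiplicity 2.
Eigenvector v = (-3,-1); generalized eigenvector w with (A-λI)w=v is (2,1).
General solution: e^(-5t)[K_1·v + K_2·(t·v + w)].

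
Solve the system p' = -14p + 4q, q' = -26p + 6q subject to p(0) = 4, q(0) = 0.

p(t) = -20e^(-4t)sin(2t) + 4e^(-4t)cos(2t), q(t) = -52e^(-4t)sin(2t)

Coefficient matrix A = [[-14, 4], [-26, 6]].
Characteristic polynomial det(A - λI) = λ^2 + 8λ + 20 = 0.
Eigenvalues λ = -4 ± 2i (complex conjugate pair).
For λ=-4+2i: an eigenvector is (-1,-3) - i(-1,-2) = (-1 + i, -3 + 2i).
A real fundamental pair from Re and Im of e^((-4+2i)t)v: X_1 = e^(-4t)(cos(2t)·(-1,-3) + sin(2t)·(-1,-2)), X_2 = e^(-4t)(sin(2t)·(-1,-3) - cos(2t)·(-1,-2)).
General solution: c_1X_1 + c_2X_2.
Applying p(0)=4, q(0)=0 gives c_1=8, c_2=12.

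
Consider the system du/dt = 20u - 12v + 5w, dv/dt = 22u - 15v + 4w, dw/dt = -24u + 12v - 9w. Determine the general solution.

Coefficient matrix A = [[20, -12, 5], [22, -15, 4], [-24, 12, -9]].
det(A - λI) = 0 gives eigenvalues λ = 3, -3, -4.
For λ=3: eigenvector (1,1,-1).
For λ=-3: eigenvector (2,3,-2).
For λ=-4: eigenvector (1,2,0).
General solution: K_1e^(3t)(1,1,-1) + K_2e^(-3t)(2,3,-2) + K_3e^(-4t)(1,2,0).

u(t) = K_1e^(3t) + 2K_2e^(-3t) + K_3e^(-4t), v(t) = K_1e^(3t) + 3K_2e^(-3t) + 2K_3e^(-4t), w(t) = -K_1e^(3t) - 2K_2e^(-3t)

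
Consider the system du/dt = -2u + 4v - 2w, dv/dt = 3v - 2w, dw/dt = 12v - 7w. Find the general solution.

u(t) = c_1e^(-2t) + 2c_3e^(-3t), v(t) = c_2e^(-t) + c_3e^(-3t), w(t) = 2c_2e^(-t) + 3c_3e^(-3t)

Coefficient matrix A = [[-2, 4, -2], [0, 3, -2], [0, 12, -7]].
det(A - λI) = 0 gives eigenvalues λ = -2, -1, -3.
For λ=-2: eigenvector (1,0,0).
For λ=-1: eigenvector (0,1,2).
For λ=-3: eigenvector (2,1,3).
General solution: c_1e^(-2t)(1,0,0) + c_2e^(-t)(0,1,2) + c_3e^(-3t)(2,1,3).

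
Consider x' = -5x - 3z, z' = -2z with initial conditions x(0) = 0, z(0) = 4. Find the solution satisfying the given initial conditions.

x(t) = -4e^(-2t) + 4e^(-5t), z(t) = 4e^(-2t)

Coefficient matrix A = [[-5, -3], [0, -2]].
Characteristic polynomial det(A - λI) = λ^2 + 7λ + 10 = 0.
Eigenvalues λ = -5, -2.
For λ=-5: (A-λI) row 1 is [0, -3], so an eigenvector is (1, 0).
For λ=-2: (A-λI) row 1 is [-3, -3], so an eigenvector is (-1, 1).
General solution: c_1e^(-5t)(1,0) + c_2e^(-2t)(-1,1).
Applying x(0)=0, z(0)=4 gives c_1=4, c_2=4.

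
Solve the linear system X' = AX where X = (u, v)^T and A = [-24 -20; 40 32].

Coefficient matrix A = [[-24, -20], [40, 32]].
Characteristic polynomial det(A - λI) = λ^2 - 8λ + 32 = 0.
Eigenvalues λ = 4 ± 4i (complex conjugate pair).
For λ=4+4i: an eigenvector is (1,-1) - i(-2,3) = (1 + 2i, -1 - 3i).
A real fundamental pair from Re and Im of e^((4+4i)t)v: X_1 = e^(4t)(cos(4t)·(1,-1) + sin(4t)·(-2,3)), X_2 = e^(4t)(sin(4t)·(1,-1) - cos(4t)·(-2,3)).
General solution: C_1X_1 + C_2X_2.

u(t) = -2C_1e^(4t)sin(4t) + C_1e^(4t)cos(4t) + C_2e^(4t)sin(4t) + 2C_2e^(4t)cos(4t), v(t) = 3C_1e^(4t)sin(4t) - C_1e^(4t)cos(4t) - C_2e^(4t)sin(4t) - 3C_2e^(4t)cos(4t)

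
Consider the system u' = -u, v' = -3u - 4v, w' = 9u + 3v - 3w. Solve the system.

Coefficient matrix A = [[-1, 0, 0], [-3, -4, 0], [9, 3, -3]].
det(A - λI) = 0 gives eigenvalues λ = -1, -4, -3.
For λ=-1: eigenvector (1,-1,3).
For λ=-4: eigenvector (0,1,-3).
For λ=-3: eigenvector (0,0,1).
General solution: C_1e^(-t)(1,-1,3) + C_2e^(-4t)(0,1,-3) + C_3e^(-3t)(0,0,1).

u(t) = C_1e^(-t), v(t) = -C_1e^(-t) + C_2e^(-4t), w(t) = 3C_1e^(-t) - 3C_2e^(-4t) + C_3e^(-3t)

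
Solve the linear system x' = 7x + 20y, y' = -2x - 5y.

Coefficient matrix A = [[7, 20], [-2, -5]].
Characteristic polynomial det(A - λI) = λ^2 - 2λ + 5 = 0.
Eigenvalues λ = 1 ± 2i (complex conjugate pair).
For λ=1+2i: an eigenvector is (3,-1) - i(-1,0) = (3 + i, -1).
A real fundamental pair from Re and Im of e^((1+2i)t)v: X_1 = e^(t)(cos(2t)·(3,-1) + sin(2t)·(-1,0)), X_2 = e^(t)(sin(2t)·(3,-1) - cos(2t)·(-1,0)).
General solution: C_1X_1 + C_2X_2.

x(t) = -C_1e^(t)sin(2t) + 3C_1e^(t)cos(2t) + 3C_2e^(t)sin(2t) + C_2e^(t)cos(2t), y(t) = -C_1e^(t)cos(2t) - C_2e^(t)sin(2t)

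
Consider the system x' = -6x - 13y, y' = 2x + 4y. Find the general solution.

Coefficient matrix A = [[-6, -13], [2, 4]].
Characteristic polynomial det(A - λI) = λ^2 + 2λ + 2 = 0.
Eigenvalues λ = -1 ± i (complex conjugate pair).
For λ=-1+i: an eigenvector is (-2,1) - i(-3,1) = (-2 + 3i, 1 - i).
A real fundamental pair from Re and Im of e^((-1+i)t)v: X_1 = e^(-t)(cos(t)·(-2,1) + sin(t)·(-3,1)), X_2 = e^(-t)(sin(t)·(-2,1) - cos(t)·(-3,1)).
General solution: c_1X_1 + c_2X_2.

x(t) = -3c_1e^(-t)sin(t) - 2c_1e^(-t)cos(t) - 2c_2e^(-t)sin(t) + 3c_2e^(-t)cos(t), y(t) = c_1e^(-t)sin(t) + c_1e^(-t)cos(t) + c_2e^(-t)sin(t) - c_2e^(-t)cos(t)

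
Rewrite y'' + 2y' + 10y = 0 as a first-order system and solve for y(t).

y(t) = c_1e^(-t)cos(3t) + c_2e^(-t)sin(3t)

Let x_1 = y, x_2 = y'. Then x_1' = x_2 and x_2' = -10x_1 - 2x_2.
A = [[0,1],[-10,-2]]; det(A-λI) = λ^2 + 2λ + 10.
Eigenvalues λ = -1 ± 3i.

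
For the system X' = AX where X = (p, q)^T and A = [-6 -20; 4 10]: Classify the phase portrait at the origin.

A = [[-6,-20],[4,10]]; det(A-λI) = λ^2 - 4λ + 20.
λ = 2 ± 4i: positive real part.

unstable spiral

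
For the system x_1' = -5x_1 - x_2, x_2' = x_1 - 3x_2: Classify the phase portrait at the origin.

stable improper node

A = [[-5,-1],[1,-3]]; det(A-λI) = λ^2 + 8λ + 16.
repeated λ = -4 with a single eigenvector.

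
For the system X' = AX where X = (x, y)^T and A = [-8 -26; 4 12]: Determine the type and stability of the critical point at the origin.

unstable spiral

A = [[-8,-26],[4,12]]; det(A-λI) = λ^2 - 4λ + 8.
λ = 2 ± 2i: positive real part.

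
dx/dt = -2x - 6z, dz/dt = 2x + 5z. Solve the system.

x(t) = -3K_1e^(2t) - 2K_2e^(t), z(t) = 2K_1e^(2t) + K_2e^(t)

Coefficient matrix A = [[-2, -6], [2, 5]].
Characteristic polynomial det(A - λI) = λ^2 - 3λ + 2 = 0.
Eigenvalues λ = 2, 1.
For λ=2: (A-λI) row 1 is [-4, -6], so an eigenvector is (-3, 2).
For λ=1: (A-λI) row 1 is [-3, -6], so an eigenvector is (-2, 1).
General solution: K_1e^(2t)(-3,2) + K_2e^(t)(-2,1).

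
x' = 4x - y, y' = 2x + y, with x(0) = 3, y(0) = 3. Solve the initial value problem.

Coefficient matrix A = [[4, -1], [2, 1]].
Characteristic polynomial det(A - λI) = λ^2 - 5λ + 6 = 0.
Eigenvalues λ = 3, 2.
For λ=3: (A-λI) row 1 is [1, -1], so an eigenvector is (-1, -1).
For λ=2: (A-λI) row 1 is [2, -1], so an eigenvector is (1, 2).
General solution: K_1e^(3t)(-1,-1) + K_2e^(2t)(1,2).
Applying x(0)=3, y(0)=3 gives K_1=-3, K_2=0.

x(t) = 3e^(3t), y(t) = 3e^(3t)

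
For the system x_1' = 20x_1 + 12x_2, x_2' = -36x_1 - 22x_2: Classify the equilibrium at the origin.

saddle

A = [[20,12],[-36,-22]]; det(A-λI) = λ^2 + 2λ - 8.
λ = -4, 2: opposite signs.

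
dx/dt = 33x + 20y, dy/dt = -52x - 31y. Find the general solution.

Coefficient matrix A = [[33, 20], [-52, -31]].
Characteristic polynomial det(A - λI) = λ^2 - 2λ + 17 = 0.
Eigenvalues λ = 1 ± 4i (complex conjugate pair).
For λ=1+4i: an eigenvector is (1,-2) - i(-2,3) = (1 + 2i, -2 - 3i).
A real fundamental pair from Re and Im of e^((1+4i)t)v: X_1 = e^(t)(cos(4t)·(1,-2) + sin(4t)·(-2,3)), X_2 = e^(t)(sin(4t)·(1,-2) - cos(4t)·(-2,3)).
General solution: C_1X_1 + C_2X_2.

x(t) = -2C_1e^(t)sin(4t) + C_1e^(t)cos(4t) + C_2e^(t)sin(4t) + 2C_2e^(t)cos(4t), y(t) = 3C_1e^(t)sin(4t) - 2C_1e^(t)cos(4t) - 2C_2e^(t)sin(4t) - 3C_2e^(t)cos(4t)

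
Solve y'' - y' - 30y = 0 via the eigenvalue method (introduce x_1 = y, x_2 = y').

y(t) = c_1e^(6t) + c_2e^(-5t)

Let x_1 = y, x_2 = y'. Then x_1' = x_2 and x_2' = 30x_1 + x_2.
A = [[0,1],[30,1]]; det(A-λI) = λ^2 - λ - 30.
Eigenvalues λ = 6, -5 with eigenvectors (1,6), (1,-5).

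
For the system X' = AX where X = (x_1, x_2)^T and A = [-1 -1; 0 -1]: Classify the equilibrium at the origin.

stable improper node

A = [[-1,-1],[0,-1]]; det(A-λI) = λ^2 + 2λ + 1.
repeated λ = -1 with a single eigenvector.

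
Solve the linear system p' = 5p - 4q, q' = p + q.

p(t) = -2c_1e^(3t) - 2c_2te^(3t) - c_2e^(3t), q(t) = -c_1e^(3t) - c_2te^(3t)

Coefficient matrix A = [[5, -4], [1, 1]].
Characteristic polynomial det(A - λI) = λ^2 - 6λ + 9 = 0.
Single eigenvalue λ = 3 with algebraic multiplicity 2.
Eigenvector v = (-2,-1); generalized eigenvector w with (A-λI)w=v is (-1,0).
General solution: e^(3t)[c_1·v + c_2·(t·v + w)].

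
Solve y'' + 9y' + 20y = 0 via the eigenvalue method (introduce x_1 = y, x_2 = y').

Let x_1 = y, x_2 = y'. Then x_1' = x_2 and x_2' = -20x_1 - 9x_2.
A = [[0,1],[-20,-9]]; det(A-λI) = λ^2 + 9λ + 20.
Eigenvalues λ = -5, -4 with eigenvectors (1,-5), (1,-4).

y(t) = C_1e^(-5t) + C_2e^(-4t)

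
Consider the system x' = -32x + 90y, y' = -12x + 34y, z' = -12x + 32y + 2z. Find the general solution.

x(t) = -5C_1e^(4t) + 3C_2e^(-2t), y(t) = -2C_1e^(4t) + C_2e^(-2t), z(t) = -2C_1e^(4t) + C_2e^(-2t) + C_3e^(2t)

Coefficient matrix A = [[-32, 90, 0], [-12, 34, 0], [-12, 32, 2]].
det(A - λI) = 0 gives eigenvalues λ = 4, -2, 2.
For λ=4: eigenvector (-5,-2,-2).
For λ=-2: eigenvector (3,1,1).
For λ=2: eigenvector (0,0,1).
General solution: C_1e^(4t)(-5,-2,-2) + C_2e^(-2t)(3,1,1) + C_3e^(2t)(0,0,1).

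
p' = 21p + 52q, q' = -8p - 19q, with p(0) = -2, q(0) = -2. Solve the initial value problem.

p(t) = -36e^(t)sin(4t) - 2e^(t)cos(4t), q(t) = 14e^(t)sin(4t) - 2e^(t)cos(4t)

Coefficient matrix A = [[21, 52], [-8, -19]].
Characteristic polynomial det(A - λI) = λ^2 - 2λ + 17 = 0.
Eigenvalues λ = 1 ± 4i (complex conjugate pair).
For λ=1+4i: an eigenvector is (3,-1) - i(2,-1) = (3 - 2i, -1 + i).
A real fundamental pair from Re and Im of e^((1+4i)t)v: X_1 = e^(t)(cos(4t)·(3,-1) + sin(4t)·(2,-1)), X_2 = e^(t)(sin(4t)·(3,-1) - cos(4t)·(2,-1)).
General solution: C_1X_1 + C_2X_2.
Applying p(0)=-2, q(0)=-2 gives C_1=-6, C_2=-8.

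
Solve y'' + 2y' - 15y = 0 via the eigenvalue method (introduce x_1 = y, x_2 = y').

Let x_1 = y, x_2 = y'. Then x_1' = x_2 and x_2' = 15x_1 - 2x_2.
A = [[0,1],[15,-2]]; det(A-λI) = λ^2 + 2λ - 15.
Eigenvalues λ = -5, 3 with eigenvectors (1,-5), (1,3).

y(t) = c_1e^(-5t) + c_2e^(3t)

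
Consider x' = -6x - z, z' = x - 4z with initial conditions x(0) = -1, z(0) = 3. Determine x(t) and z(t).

Coefficient matrix A = [[-6, -1], [1, -4]].
Characteristic polynomial det(A - λI) = λ^2 + 10λ + 25 = 0.
Single eigenvalue λ = -5 with algebraic multiplicity 2.
Eigenvector v = (-1,1); generalized eigenvector w with (A-λI)w=v is (0,1).
General solution: e^(-5t)[K_1·v + K_2·(t·v + w)].
Applying x(0)=-1, z(0)=3 gives K_1=1, K_2=2.

x(t) = -2te^(-5t) - e^(-5t), z(t) = 2te^(-5t) + 3e^(-5t)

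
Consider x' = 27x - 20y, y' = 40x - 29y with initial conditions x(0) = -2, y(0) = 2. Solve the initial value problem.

x(t) = -24e^(-t)sin(4t) - 2e^(-t)cos(4t), y(t) = -34e^(-t)sin(4t) + 2e^(-t)cos(4t)

Coefficient matrix A = [[27, -20], [40, -29]].
Characteristic polynomial det(A - λI) = λ^2 + 2λ + 17 = 0.
Eigenvalues λ = -1 ± 4i (complex conjugate pair).
For λ=-1+4i: an eigenvector is (1,1) - i(2,3) = (1 - 2i, 1 - 3i).
A real fundamental pair from Re and Im of e^((-1+4i)t)v: X_1 = e^(-t)(cos(4t)·(1,1) + sin(4t)·(2,3)), X_2 = e^(-t)(sin(4t)·(1,1) - cos(4t)·(2,3)).
General solution: C_1X_1 + C_2X_2.
Applying x(0)=-2, y(0)=2 gives C_1=-10, C_2=-4.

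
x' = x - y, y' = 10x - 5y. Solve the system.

x(t) = c_1e^(-2t)cos(t) + c_2e^(-2t)sin(t), y(t) = c_1e^(-2t)sin(t) + 3c_1e^(-2t)cos(t) + 3c_2e^(-2t)sin(t) - c_2e^(-2t)cos(t)

Coefficient matrix A = [[1, -1], [10, -5]].
Characteristic polynomial det(A - λI) = λ^2 + 4λ + 5 = 0.
Eigenvalues λ = -2 ± i (complex conjugate pair).
For λ=-2+i: an eigenvector is (1,3) - i(0,1) = (1, 3 - i).
A real fundamental pair from Re and Im of e^((-2+i)t)v: X_1 = e^(-2t)(cos(t)·(1,3) + sin(t)·(0,1)), X_2 = e^(-2t)(sin(t)·(1,3) - cos(t)·(0,1)).
General solution: c_1X_1 + c_2X_2.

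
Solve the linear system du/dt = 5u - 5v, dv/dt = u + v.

u(t) = -C_1e^(3t)sin(t) + 2C_1e^(3t)cos(t) + 2C_2e^(3t)sin(t) + C_2e^(3t)cos(t), v(t) = C_1e^(3t)cos(t) + C_2e^(3t)sin(t)

Coefficient matrix A = [[5, -5], [1, 1]].
Characteristic polynomial det(A - λI) = λ^2 - 6λ + 10 = 0.
Eigenvalues λ = 3 ± i (complex conjugate pair).
For λ=3+i: an eigenvector is (2,1) - i(-1,0) = (2 + i, 1).
A real fundamental pair from Re and Im of e^((3+i)t)v: X_1 = e^(3t)(cos(t)·(2,1) + sin(t)·(-1,0)), X_2 = e^(3t)(sin(t)·(2,1) - cos(t)·(-1,0)).
General solution: C_1X_1 + C_2X_2.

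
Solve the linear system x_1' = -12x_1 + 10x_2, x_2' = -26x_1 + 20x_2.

Coefficient matrix A = [[-12, 10], [-26, 20]].
Characteristic polynomial det(A - λI) = λ^2 - 8λ + 20 = 0.
Eigenvalues λ = 4 ± 2i (complex conjugate pair).
For λ=4+2i: an eigenvector is (-2,-3) - i(1,2) = (-2 - i, -3 - 2i).
A real fundamental pair from Re and Im of e^((4+2i)t)v: X_1 = e^(4t)(cos(2t)·(-2,-3) + sin(2t)·(1,2)), X_2 = e^(4t)(sin(2t)·(-2,-3) - cos(2t)·(1,2)).
General solution: c_1X_1 + c_2X_2.

x_1(t) = c_1e^(4t)sin(2t) - 2c_1e^(4t)cos(2t) - 2c_2e^(4t)sin(2t) - c_2e^(4t)cos(2t), x_2(t) = 2c_1e^(4t)sin(2t) - 3c_1e^(4t)cos(2t) - 3c_2e^(4t)sin(2t) - 2c_2e^(4t)cos(2t)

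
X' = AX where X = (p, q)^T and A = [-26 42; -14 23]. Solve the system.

p(t) = -3c_1e^(2t) - 2c_2e^(-5t), q(t) = -2c_1e^(2t) - c_2e^(-5t)

Coefficient matrix A = [[-26, 42], [-14, 23]].
Characteristic polynomial det(A - λI) = λ^2 + 3λ - 10 = 0.
Eigenvalues λ = 2, -5.
For λ=2: (A-λI) row 1 is [-28, 42], so an eigenvector is (-3, -2).
For λ=-5: (A-λI) row 1 is [-21, 42], so an eigenvector is (-2, -1).
General solution: c_1e^(2t)(-3,-2) + c_2e^(-5t)(-2,-1).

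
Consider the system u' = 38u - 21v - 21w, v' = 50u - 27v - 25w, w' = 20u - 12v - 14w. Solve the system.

Coefficient matrix A = [[38, -21, -21], [50, -27, -25], [20, -12, -14]].
det(A - λI) = 0 gives eigenvalues λ = -2, 3, -4.
For λ=-2: eigenvector (0,-1,1).
For λ=3: eigenvector (-3,-5,0).
For λ=-4: eigenvector (1,0,2).
General solution: C_1e^(-2t)(0,-1,1) + C_2e^(3t)(-3,-5,0) + C_3e^(-4t)(1,0,2).

u(t) = -3C_2e^(3t) + C_3e^(-4t), v(t) = -C_1e^(-2t) - 5C_2e^(3t), w(t) = C_1e^(-2t) + 2C_3e^(-4t)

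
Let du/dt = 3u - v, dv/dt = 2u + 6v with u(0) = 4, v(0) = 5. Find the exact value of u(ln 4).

A = [[3,-1],[2,6]]; eigenvalues λ = 4, 5.
Eigenvectors: (-1,1) for λ=4, (-1,2) for λ=5.
From the initial condition, c_1 = -13, c_2 = 9.
u(ln 4) = (-13)(4^4)(-1) + (9)(4^5)(-1) = -5888.

-5888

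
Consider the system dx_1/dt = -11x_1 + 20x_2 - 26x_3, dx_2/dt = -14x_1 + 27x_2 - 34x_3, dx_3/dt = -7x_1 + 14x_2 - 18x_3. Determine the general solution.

x_1(t) = -K_1e^(3t) + 2K_2e^(-t) + 2K_3e^(-4t), x_2(t) = -2K_1e^(3t) + K_2e^(-t) + 2K_3e^(-4t), x_3(t) = -K_1e^(3t) + K_3e^(-4t)

Coefficient matrix A = [[-11, 20, -26], [-14, 27, -34], [-7, 14, -18]].
det(A - λI) = 0 gives eigenvalues λ = 3, -1, -4.
For λ=3: eigenvector (-1,-2,-1).
For λ=-1: eigenvector (2,1,0).
For λ=-4: eigenvector (2,2,1).
General solution: K_1e^(3t)(-1,-2,-1) + K_2e^(-t)(2,1,0) + K_3e^(-4t)(2,2,1).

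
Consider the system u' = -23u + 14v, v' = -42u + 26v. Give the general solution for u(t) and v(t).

u(t) = c_1e^(5t) + 2c_2e^(-2t), v(t) = 2c_1e^(5t) + 3c_2e^(-2t)

Coefficient matrix A = [[-23, 14], [-42, 26]].
Characteristic polynomial det(A - λI) = λ^2 - 3λ - 10 = 0.
Eigenvalues λ = 5, -2.
For λ=5: (A-λI) row 1 is [-28, 14], so an eigenvector is (1, 2).
For λ=-2: (A-λI) row 1 is [-21, 14], so an eigenvector is (2, 3).
General solution: c_1e^(5t)(1,2) + c_2e^(-2t)(2,3).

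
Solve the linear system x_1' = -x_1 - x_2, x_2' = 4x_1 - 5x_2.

x_1(t) = K_1e^(-3t) + K_2te^(-3t) - K_2e^(-3t), x_2(t) = 2K_1e^(-3t) + 2K_2te^(-3t) - 3K_2e^(-3t)

Coefficient matrix A = [[-1, -1], [4, -5]].
Characteristic polynomial det(A - λI) = λ^2 + 6λ + 9 = 0.
Single eigenvalue λ = -3 with algebraic multiplicity 2.
Eigenvector v = (1,2); generalized eigenvector w with (A-λI)w=v is (-1,-3).
General solution: e^(-3t)[K_1·v + K_2·(t·v + w)].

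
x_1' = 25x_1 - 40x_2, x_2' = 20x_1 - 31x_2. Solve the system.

x_1(t) = c_1e^(-3t)sin(4t) + 3c_1e^(-3t)cos(4t) + 3c_2e^(-3t)sin(4t) - c_2e^(-3t)cos(4t), x_2(t) = c_1e^(-3t)sin(4t) + 2c_1e^(-3t)cos(4t) + 2c_2e^(-3t)sin(4t) - c_2e^(-3t)cos(4t)

Coefficient matrix A = [[25, -40], [20, -31]].
Characteristic polynomial det(A - λI) = λ^2 + 6λ + 25 = 0.
Eigenvalues λ = -3 ± 4i (complex conjugate pair).
For λ=-3+4i: an eigenvector is (3,2) - i(1,1) = (3 - i, 2 - i).
A real fundamental pair from Re and Im of e^((-3+4i)t)v: X_1 = e^(-3t)(cos(4t)·(3,2) + sin(4t)·(1,1)), X_2 = e^(-3t)(sin(4t)·(3,2) - cos(4t)·(1,1)).
General solution: c_1X_1 + c_2X_2.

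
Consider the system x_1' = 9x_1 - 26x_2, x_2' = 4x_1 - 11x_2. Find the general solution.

x_1(t) = -2c_1e^(-t)sin(2t) - 3c_1e^(-t)cos(2t) - 3c_2e^(-t)sin(2t) + 2c_2e^(-t)cos(2t), x_2(t) = -c_1e^(-t)sin(2t) - c_1e^(-t)cos(2t) - c_2e^(-t)sin(2t) + c_2e^(-t)cos(2t)

Coefficient matrix A = [[9, -26], [4, -11]].
Characteristic polynomial det(A - λI) = λ^2 + 2λ + 5 = 0.
Eigenvalues λ = -1 ± 2i (complex conjugate pair).
For λ=-1+2i: an eigenvector is (-3,-1) - i(-2,-1) = (-3 + 2i, -1 + i).
A real fundamental pair from Re and Im of e^((-1+2i)t)v: X_1 = e^(-t)(cos(2t)·(-3,-1) + sin(2t)·(-2,-1)), X_2 = e^(-t)(sin(2t)·(-3,-1) - cos(2t)·(-2,-1)).
General solution: c_1X_1 + c_2X_2.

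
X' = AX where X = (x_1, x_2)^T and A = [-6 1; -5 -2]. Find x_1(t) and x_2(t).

x_1(t) = c_1e^(-4t)sin(t) - c_2e^(-4t)cos(t), x_2(t) = 2c_1e^(-4t)sin(t) + c_1e^(-4t)cos(t) + c_2e^(-4t)sin(t) - 2c_2e^(-4t)cos(t)

Coefficient matrix A = [[-6, 1], [-5, -2]].
Characteristic polynomial det(A - λI) = λ^2 + 8λ + 17 = 0.
Eigenvalues λ = -4 ± i (complex conjugate pair).
For λ=-4+i: an eigenvector is (0,1) - i(1,2) = (0 - i, 1 - 2i).
A real fundamental pair from Re and Im of e^((-4+i)t)v: X_1 = e^(-4t)(cos(t)·(0,1) + sin(t)·(1,2)), X_2 = e^(-4t)(sin(t)·(0,1) - cos(t)·(1,2)).
General solution: c_1X_1 + c_2X_2.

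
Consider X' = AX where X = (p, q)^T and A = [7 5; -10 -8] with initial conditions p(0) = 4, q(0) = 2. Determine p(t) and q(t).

Coefficient matrix A = [[7, 5], [-10, -8]].
Characteristic polynomial det(A - λI) = λ^2 + λ - 6 = 0.
Eigenvalues λ = 2, -3.
For λ=2: (A-λI) row 1 is [5, 5], so an eigenvector is (-1, 1).
For λ=-3: (A-λI) row 1 is [10, 5], so an eigenvector is (-1, 2).
General solution: c_1e^(2t)(-1,1) + c_2e^(-3t)(-1,2).
Applying p(0)=4, q(0)=2 gives c_1=-10, c_2=6.

p(t) = 10e^(2t) - 6e^(-3t), q(t) = -10e^(2t) + 12e^(-3t)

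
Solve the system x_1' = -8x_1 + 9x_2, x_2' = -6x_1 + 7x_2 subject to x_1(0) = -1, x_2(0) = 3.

x_1(t) = 11e^(t) - 12e^(-2t), x_2(t) = 11e^(t) - 8e^(-2t)

Coefficient matrix A = [[-8, 9], [-6, 7]].
Characteristic polynomial det(A - λI) = λ^2 + λ - 2 = 0.
Eigenvalues λ = -2, 1.
For λ=-2: (A-λI) row 1 is [-6, 9], so an eigenvector is (-3, -2).
For λ=1: (A-λI) row 1 is [-9, 9], so an eigenvector is (1, 1).
General solution: c_1e^(-2t)(-3,-2) + c_2e^(t)(1,1).
Applying x_1(0)=-1, x_2(0)=3 gives c_1=4, c_2=11.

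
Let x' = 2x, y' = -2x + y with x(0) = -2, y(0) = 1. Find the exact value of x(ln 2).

A = [[2,0],[-2,1]]; eigenvalues λ = 2, 1.
Eigenvectors: (-1,2) for λ=2, (0,-1) for λ=1.
From the initial condition, c_1 = 2, c_2 = 3.
x(ln 2) = (2)(2^2)(-1) + (3)(2^1)(0) = -8.

-8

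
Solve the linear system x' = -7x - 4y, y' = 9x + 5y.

Coefficient matrix A = [[-7, -4], [9, 5]].
Characteristic polynomial det(A - λI) = λ^2 + 2λ + 1 = 0.
Single eigenvalue λ = -1 with algebraic multiplicity 2.
Eigenvector v = (-2,3); generalized eigenvector w with (A-λI)w=v is (1,-1).
General solution: e^(-t)[C_1·v + C_2·(t·v + w)].

x(t) = -2C_1e^(-t) - 2C_2te^(-t) + C_2e^(-t), y(t) = 3C_1e^(-t) + 3C_2te^(-t) - C_2e^(-t)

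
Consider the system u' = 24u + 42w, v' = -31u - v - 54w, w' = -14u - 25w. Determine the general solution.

u(t) = -3C_1e^(-4t) - 2C_2e^(3t), v(t) = 5C_1e^(-4t) + 2C_2e^(3t) + C_3e^(-t), w(t) = 2C_1e^(-4t) + C_2e^(3t)

Coefficient matrix A = [[24, 0, 42], [-31, -1, -54], [-14, 0, -25]].
det(A - λI) = 0 gives eigenvalues λ = -4, 3, -1.
For λ=-4: eigenvector (-3,5,2).
For λ=3: eigenvector (-2,2,1).
For λ=-1: eigenvector (0,1,0).
General solution: C_1e^(-4t)(-3,5,2) + C_2e^(3t)(-2,2,1) + C_3e^(-t)(0,1,0).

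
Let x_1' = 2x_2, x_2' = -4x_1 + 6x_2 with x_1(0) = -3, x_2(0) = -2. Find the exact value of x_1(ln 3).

A = [[0,2],[-4,6]]; eigenvalues λ = 2, 4.
Eigenvectors: (1,1) for λ=2, (1,2) for λ=4.
From the initial condition, c_1 = -4, c_2 = 1.
x_1(ln 3) = (-4)(3^2)(1) + (1)(3^4)(1) = 45.

45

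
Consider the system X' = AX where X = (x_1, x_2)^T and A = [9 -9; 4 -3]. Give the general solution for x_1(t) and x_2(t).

Coefficient matrix A = [[9, -9], [4, -3]].
Characteristic polynomial det(A - λI) = λ^2 - 6λ + 9 = 0.
Single eigenvalue λ = 3 with algebraic multiplicity 2.
Eigenvector v = (-3,-2); generalized eigenvector w with (A-λI)w=v is (1,1).
General solution: e^(3t)[c_1·v + c_2·(t·v + w)].

x_1(t) = -3c_1e^(3t) - 3c_2te^(3t) + c_2e^(3t), x_2(t) = -2c_1e^(3t) - 2c_2te^(3t) + c_2e^(3t)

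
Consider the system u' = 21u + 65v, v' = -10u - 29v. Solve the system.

Coefficient matrix A = [[21, 65], [-10, -29]].
Characteristic polynomial det(A - λI) = λ^2 + 8λ + 41 = 0.
Eigenvalues λ = -4 ± 5i (complex conjugate pair).
For λ=-4+5i: an eigenvector is (-2,1) - i(3,-1) = (-2 - 3i, 1 + i).
A real fundamental pair from Re and Im of e^((-4+5i)t)v: X_1 = e^(-4t)(cos(5t)·(-2,1) + sin(5t)·(3,-1)), X_2 = e^(-4t)(sin(5t)·(-2,1) - cos(5t)·(3,-1)).
General solution: K_1X_1 + K_2X_2.

u(t) = 3K_1e^(-4t)sin(5t) - 2K_1e^(-4t)cos(5t) - 2K_2e^(-4t)sin(5t) - 3K_2e^(-4t)cos(5t), v(t) = -K_1e^(-4t)sin(5t) + K_1e^(-4t)cos(5t) + K_2e^(-4t)sin(5t) + K_2e^(-4t)cos(5t)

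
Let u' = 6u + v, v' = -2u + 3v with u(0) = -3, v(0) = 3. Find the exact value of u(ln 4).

A = [[6,1],[-2,3]]; eigenvalues λ = 4, 5.
Eigenvectors: (-1,2) for λ=4, (-1,1) for λ=5.
From the initial condition, c_1 = 0, c_2 = 3.
u(ln 4) = (0)(4^4)(-1) + (3)(4^5)(-1) = -3072.

-3072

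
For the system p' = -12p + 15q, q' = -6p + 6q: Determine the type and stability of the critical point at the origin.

stable spiral

A = [[-12,15],[-6,6]]; det(A-λI) = λ^2 + 6λ + 18.
λ = -3 ± 3i: negative real part.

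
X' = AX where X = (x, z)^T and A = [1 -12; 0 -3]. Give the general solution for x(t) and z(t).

Coefficient matrix A = [[1, -12], [0, -3]].
Characteristic polynomial det(A - λI) = λ^2 + 2λ - 3 = 0.
Eigenvalues λ = -3, 1.
For λ=-3: (A-λI) row 1 is [4, -12], so an eigenvector is (-3, -1).
For λ=1: (A-λI) row 1 is [0, -12], so an eigenvector is (1, 0).
General solution: c_1e^(-3t)(-3,-1) + c_2e^(t)(1,0).

x(t) = -3c_1e^(-3t) + c_2e^(t), z(t) = -c_1e^(-3t)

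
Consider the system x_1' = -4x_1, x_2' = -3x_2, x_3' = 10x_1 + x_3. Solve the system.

Coefficient matrix A = [[-4, 0, 0], [0, -3, 0], [10, 0, 1]].
det(A - λI) = 0 gives eigenvalues λ = -4, -3, 1.
For λ=-4: eigenvector (-1,0,2).
For λ=-3: eigenvector (0,1,0).
For λ=1: eigenvector (0,0,-1).
General solution: c_1e^(-4t)(-1,0,2) + c_2e^(-3t)(0,1,0) + c_3e^(t)(0,0,-1).

x_1(t) = -c_1e^(-4t), x_2(t) = c_2e^(-3t), x_3(t) = 2c_1e^(-4t) - c_3e^(t)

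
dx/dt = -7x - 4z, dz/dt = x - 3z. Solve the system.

x(t) = -2c_1e^(-5t) - 2c_2te^(-5t) - 3c_2e^(-5t), z(t) = c_1e^(-5t) + c_2te^(-5t) + 2c_2e^(-5t)

Coefficient matrix A = [[-7, -4], [1, -3]].
Characteristic polynomial det(A - λI) = λ^2 + 10λ + 25 = 0.
Single eigenvalue λ = -5 with algebraic multiplicity 2.
Eigenvector v = (-2,1); generalized eigenvector w with (A-λI)w=v is (-3,2).
General solution: e^(-5t)[c_1·v + c_2·(t·v + w)].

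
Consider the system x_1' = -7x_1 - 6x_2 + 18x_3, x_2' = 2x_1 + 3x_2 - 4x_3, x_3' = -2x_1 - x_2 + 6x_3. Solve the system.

Coefficient matrix A = [[-7, -6, 18], [2, 3, -4], [-2, -1, 6]].
det(A - λI) = 0 gives eigenvalues λ = 1, 2, -1.
For λ=1: eigenvector (-3,1,-1).
For λ=2: eigenvector (2,0,1).
For λ=-1: eigenvector (-4,1,-1).
General solution: K_1e^(t)(-3,1,-1) + K_2e^(2t)(2,0,1) + K_3e^(-t)(-4,1,-1).

x_1(t) = -3K_1e^(t) + 2K_2e^(2t) - 4K_3e^(-t), x_2(t) = K_1e^(t) + K_3e^(-t), x_3(t) = -K_1e^(t) + K_2e^(2t) - K_3e^(-t)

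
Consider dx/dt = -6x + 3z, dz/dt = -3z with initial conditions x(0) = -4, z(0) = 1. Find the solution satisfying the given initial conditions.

x(t) = e^(-3t) - 5e^(-6t), z(t) = e^(-3t)

Coefficient matrix A = [[-6, 3], [0, -3]].
Characteristic polynomial det(A - λI) = λ^2 + 9λ + 18 = 0.
Eigenvalues λ = -3, -6.
For λ=-3: (A-λI) row 1 is [-3, 3], so an eigenvector is (1, 1).
For λ=-6: (A-λI) row 1 is [0, 3], so an eigenvector is (-1, 0).
General solution: c_1e^(-3t)(1,1) + c_2e^(-6t)(-1,0).
Applying x(0)=-4, z(0)=1 gives c_1=1, c_2=5.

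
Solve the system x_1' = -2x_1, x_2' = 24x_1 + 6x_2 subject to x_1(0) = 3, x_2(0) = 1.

x_1(t) = 3e^(-2t), x_2(t) = 10e^(6t) - 9e^(-2t)

Coefficient matrix A = [[-2, 0], [24, 6]].
Characteristic polynomial det(A - λI) = λ^2 - 4λ - 12 = 0.
Eigenvalues λ = 6, -2.
For λ=6: (A-λI) row 1 is [-8, 0], so an eigenvector is (0, -1).
For λ=-2: (A-λI) row 2 is [24, 8], so an eigenvector is (1, -3).
General solution: c_1e^(6t)(0,-1) + c_2e^(-2t)(1,-3).
Applying x_1(0)=3, x_2(0)=1 gives c_1=-10, c_2=3.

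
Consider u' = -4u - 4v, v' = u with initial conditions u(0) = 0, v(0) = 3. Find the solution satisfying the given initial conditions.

Coefficient matrix A = [[-4, -4], [1, 0]].
Characteristic polynomial det(A - λI) = λ^2 + 4λ + 4 = 0.
Single eigenvalue λ = -2 with algebraic multiplicity 2.
Eigenvector v = (-2,1); generalized eigenvector w with (A-λI)w=v is (1,0).
General solution: e^(-2t)[K_1·v + K_2·(t·v + w)].
Applying u(0)=0, v(0)=3 gives K_1=3, K_2=6.

u(t) = -12te^(-2t), v(t) = 6te^(-2t) + 3e^(-2t)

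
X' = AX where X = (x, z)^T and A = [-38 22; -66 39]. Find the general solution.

Coefficient matrix A = [[-38, 22], [-66, 39]].
Characteristic polynomial det(A - λI) = λ^2 - λ - 30 = 0.
Eigenvalues λ = -5, 6.
For λ=-5: (A-λI) row 1 is [-33, 22], so an eigenvector is (-2, -3).
For λ=6: (A-λI) row 1 is [-44, 22], so an eigenvector is (1, 2).
General solution: C_1e^(-5t)(-2,-3) + C_2e^(6t)(1,2).

x(t) = -2C_1e^(-5t) + C_2e^(6t), z(t) = -3C_1e^(-5t) + 2C_2e^(6t)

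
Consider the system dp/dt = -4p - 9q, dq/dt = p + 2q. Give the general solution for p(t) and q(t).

p(t) = -3K_1e^(-t) - 3K_2te^(-t) - 2K_2e^(-t), q(t) = K_1e^(-t) + K_2te^(-t) + K_2e^(-t)

Coefficient matrix A = [[-4, -9], [1, 2]].
Characteristic polynomial det(A - λI) = λ^2 + 2λ + 1 = 0.
Single eigenvalue λ = -1 with algebraic multiplicity 2.
Eigenvector v = (-3,1); generalized eigenvector w with (A-λI)w=v is (-2,1).
General solution: e^(-t)[K_1·v + K_2·(t·v + w)].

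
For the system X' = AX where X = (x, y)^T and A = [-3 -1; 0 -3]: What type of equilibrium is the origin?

stable improper node

A = [[-3,-1],[0,-3]]; det(A-λI) = λ^2 + 6λ + 9.
repeated λ = -3 with a single eigenvector.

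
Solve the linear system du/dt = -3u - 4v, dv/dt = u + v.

u(t) = -2c_1e^(-t) - 2c_2te^(-t) - 3c_2e^(-t), v(t) = c_1e^(-t) + c_2te^(-t) + 2c_2e^(-t)

Coefficient matrix A = [[-3, -4], [1, 1]].
Characteristic polynomial det(A - λI) = λ^2 + 2λ + 1 = 0.
Single eigenvalue λ = -1 with algebraic multiplicity 2.
Eigenvector v = (-2,1); generalized eigenvector w with (A-λI)w=v is (-3,2).
General solution: e^(-t)[c_1·v + c_2·(t·v + w)].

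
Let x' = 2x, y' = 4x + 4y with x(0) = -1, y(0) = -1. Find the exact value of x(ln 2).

-4

A = [[2,0],[4,4]]; eigenvalues λ = 4, 2.
Eigenvectors: (0,-1) for λ=4, (-1,2) for λ=2.
From the initial condition, c_1 = 3, c_2 = 1.
x(ln 2) = (3)(2^4)(0) + (1)(2^2)(-1) = -4.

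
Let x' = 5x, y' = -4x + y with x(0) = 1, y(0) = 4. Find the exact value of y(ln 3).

-228

A = [[5,0],[-4,1]]; eigenvalues λ = 5, 1.
Eigenvectors: (1,-1) for λ=5, (0,-1) for λ=1.
From the initial condition, c_1 = 1, c_2 = -5.
y(ln 3) = (1)(3^5)(-1) + (-5)(3^1)(-1) = -228.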